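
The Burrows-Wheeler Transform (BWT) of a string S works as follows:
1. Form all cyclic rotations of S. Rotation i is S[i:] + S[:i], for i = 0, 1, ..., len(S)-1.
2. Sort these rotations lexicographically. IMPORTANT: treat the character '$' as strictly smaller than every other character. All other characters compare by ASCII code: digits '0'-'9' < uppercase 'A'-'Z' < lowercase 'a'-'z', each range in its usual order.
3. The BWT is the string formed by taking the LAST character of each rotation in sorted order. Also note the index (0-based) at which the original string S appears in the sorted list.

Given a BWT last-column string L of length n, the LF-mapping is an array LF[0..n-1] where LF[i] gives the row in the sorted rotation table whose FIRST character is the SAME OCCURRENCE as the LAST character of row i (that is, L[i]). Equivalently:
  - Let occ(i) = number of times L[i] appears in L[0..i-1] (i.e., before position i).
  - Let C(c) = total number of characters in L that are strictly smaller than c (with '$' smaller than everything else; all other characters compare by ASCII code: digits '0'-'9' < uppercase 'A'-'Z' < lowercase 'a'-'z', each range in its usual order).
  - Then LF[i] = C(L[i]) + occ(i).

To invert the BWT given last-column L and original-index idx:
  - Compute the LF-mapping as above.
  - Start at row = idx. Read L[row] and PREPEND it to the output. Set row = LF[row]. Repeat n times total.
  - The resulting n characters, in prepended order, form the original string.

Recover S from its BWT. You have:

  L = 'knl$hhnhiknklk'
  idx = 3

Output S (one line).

LF mapping: 5 11 9 0 1 2 12 3 4 6 13 7 10 8
Walk LF starting at row 3, prepending L[row]:
  step 1: row=3, L[3]='$', prepend. Next row=LF[3]=0
  step 2: row=0, L[0]='k', prepend. Next row=LF[0]=5
  step 3: row=5, L[5]='h', prepend. Next row=LF[5]=2
  step 4: row=2, L[2]='l', prepend. Next row=LF[2]=9
  step 5: row=9, L[9]='k', prepend. Next row=LF[9]=6
  step 6: row=6, L[6]='n', prepend. Next row=LF[6]=12
  step 7: row=12, L[12]='l', prepend. Next row=LF[12]=10
  step 8: row=10, L[10]='n', prepend. Next row=LF[10]=13
  step 9: row=13, L[13]='k', prepend. Next row=LF[13]=8
  step 10: row=8, L[8]='i', prepend. Next row=LF[8]=4
  step 11: row=4, L[4]='h', prepend. Next row=LF[4]=1
  step 12: row=1, L[1]='n', prepend. Next row=LF[1]=11
  step 13: row=11, L[11]='k', prepend. Next row=LF[11]=7
  step 14: row=7, L[7]='h', prepend. Next row=LF[7]=3
Reversed output: hknhiknlnklhk$

Answer: hknhiknlnklhk$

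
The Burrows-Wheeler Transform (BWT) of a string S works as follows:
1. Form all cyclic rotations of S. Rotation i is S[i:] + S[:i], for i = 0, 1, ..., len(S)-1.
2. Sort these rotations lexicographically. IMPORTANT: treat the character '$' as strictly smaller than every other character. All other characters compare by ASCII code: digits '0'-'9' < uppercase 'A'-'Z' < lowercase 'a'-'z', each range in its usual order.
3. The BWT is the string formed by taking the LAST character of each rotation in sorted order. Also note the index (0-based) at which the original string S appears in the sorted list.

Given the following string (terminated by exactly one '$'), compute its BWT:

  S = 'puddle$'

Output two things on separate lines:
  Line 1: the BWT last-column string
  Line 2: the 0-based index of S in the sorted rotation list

All 7 rotations (rotation i = S[i:]+S[:i]):
  rot[0] = puddle$
  rot[1] = uddle$p
  rot[2] = ddle$pu
  rot[3] = dle$pud
  rot[4] = le$pudd
  rot[5] = e$puddl
  rot[6] = $puddle
Sorted (with $ < everything):
  sorted[0] = $puddle  (last char: 'e')
  sorted[1] = ddle$pu  (last char: 'u')
  sorted[2] = dle$pud  (last char: 'd')
  sorted[3] = e$puddl  (last char: 'l')
  sorted[4] = le$pudd  (last char: 'd')
  sorted[5] = puddle$  (last char: '$')
  sorted[6] = uddle$p  (last char: 'p')
Last column: eudld$p
Original string S is at sorted index 5

Answer: eudld$p
5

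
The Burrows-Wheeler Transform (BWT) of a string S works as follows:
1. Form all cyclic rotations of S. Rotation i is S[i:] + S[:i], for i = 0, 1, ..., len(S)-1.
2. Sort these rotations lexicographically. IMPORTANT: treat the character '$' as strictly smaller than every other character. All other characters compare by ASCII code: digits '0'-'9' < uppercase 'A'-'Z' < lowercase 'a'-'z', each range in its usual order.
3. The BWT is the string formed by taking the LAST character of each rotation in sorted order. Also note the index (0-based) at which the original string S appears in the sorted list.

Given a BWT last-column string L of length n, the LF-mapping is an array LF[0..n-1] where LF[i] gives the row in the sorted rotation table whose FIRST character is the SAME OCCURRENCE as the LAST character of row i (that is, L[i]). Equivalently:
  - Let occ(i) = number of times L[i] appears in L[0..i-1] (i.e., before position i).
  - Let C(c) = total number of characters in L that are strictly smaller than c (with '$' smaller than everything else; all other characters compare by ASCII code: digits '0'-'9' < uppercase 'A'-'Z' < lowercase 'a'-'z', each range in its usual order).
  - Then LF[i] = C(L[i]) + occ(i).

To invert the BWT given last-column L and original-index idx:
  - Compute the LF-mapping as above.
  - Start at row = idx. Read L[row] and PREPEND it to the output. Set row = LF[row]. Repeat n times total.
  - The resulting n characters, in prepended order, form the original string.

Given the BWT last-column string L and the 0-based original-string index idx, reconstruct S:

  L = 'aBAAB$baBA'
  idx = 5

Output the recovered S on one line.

Answer: BBAAAbBaa$

Derivation:
LF mapping: 7 4 1 2 5 0 9 8 6 3
Walk LF starting at row 5, prepending L[row]:
  step 1: row=5, L[5]='$', prepend. Next row=LF[5]=0
  step 2: row=0, L[0]='a', prepend. Next row=LF[0]=7
  step 3: row=7, L[7]='a', prepend. Next row=LF[7]=8
  step 4: row=8, L[8]='B', prepend. Next row=LF[8]=6
  step 5: row=6, L[6]='b', prepend. Next row=LF[6]=9
  step 6: row=9, L[9]='A', prepend. Next row=LF[9]=3
  step 7: row=3, L[3]='A', prepend. Next row=LF[3]=2
  step 8: row=2, L[2]='A', prepend. Next row=LF[2]=1
  step 9: row=1, L[1]='B', prepend. Next row=LF[1]=4
  step 10: row=4, L[4]='B', prepend. Next row=LF[4]=5
Reversed output: BBAAAbBaa$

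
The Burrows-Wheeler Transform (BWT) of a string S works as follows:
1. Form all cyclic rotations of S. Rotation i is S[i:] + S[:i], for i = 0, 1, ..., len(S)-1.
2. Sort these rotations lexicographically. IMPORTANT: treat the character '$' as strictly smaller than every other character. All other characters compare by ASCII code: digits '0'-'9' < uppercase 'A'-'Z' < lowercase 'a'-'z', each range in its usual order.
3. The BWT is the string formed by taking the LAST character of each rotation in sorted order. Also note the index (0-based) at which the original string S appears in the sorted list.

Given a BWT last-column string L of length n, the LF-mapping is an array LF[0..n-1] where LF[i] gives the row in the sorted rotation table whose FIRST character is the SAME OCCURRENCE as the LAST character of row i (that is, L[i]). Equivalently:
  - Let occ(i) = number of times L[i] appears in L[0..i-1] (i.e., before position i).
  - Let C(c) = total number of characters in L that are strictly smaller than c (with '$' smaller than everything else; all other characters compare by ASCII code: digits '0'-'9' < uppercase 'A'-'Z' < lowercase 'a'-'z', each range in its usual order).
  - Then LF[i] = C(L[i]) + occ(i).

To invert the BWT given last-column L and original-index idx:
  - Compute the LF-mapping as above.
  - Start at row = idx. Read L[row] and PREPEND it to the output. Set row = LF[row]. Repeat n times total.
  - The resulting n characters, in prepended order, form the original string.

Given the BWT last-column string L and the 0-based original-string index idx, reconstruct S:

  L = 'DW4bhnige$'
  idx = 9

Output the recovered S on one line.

Answer: neighbW4D$

Derivation:
LF mapping: 2 3 1 4 7 9 8 6 5 0
Walk LF starting at row 9, prepending L[row]:
  step 1: row=9, L[9]='$', prepend. Next row=LF[9]=0
  step 2: row=0, L[0]='D', prepend. Next row=LF[0]=2
  step 3: row=2, L[2]='4', prepend. Next row=LF[2]=1
  step 4: row=1, L[1]='W', prepend. Next row=LF[1]=3
  step 5: row=3, L[3]='b', prepend. Next row=LF[3]=4
  step 6: row=4, L[4]='h', prepend. Next row=LF[4]=7
  step 7: row=7, L[7]='g', prepend. Next row=LF[7]=6
  step 8: row=6, L[6]='i', prepend. Next row=LF[6]=8
  step 9: row=8, L[8]='e', prepend. Next row=LF[8]=5
  step 10: row=5, L[5]='n', prepend. Next row=LF[5]=9
Reversed output: neighbW4D$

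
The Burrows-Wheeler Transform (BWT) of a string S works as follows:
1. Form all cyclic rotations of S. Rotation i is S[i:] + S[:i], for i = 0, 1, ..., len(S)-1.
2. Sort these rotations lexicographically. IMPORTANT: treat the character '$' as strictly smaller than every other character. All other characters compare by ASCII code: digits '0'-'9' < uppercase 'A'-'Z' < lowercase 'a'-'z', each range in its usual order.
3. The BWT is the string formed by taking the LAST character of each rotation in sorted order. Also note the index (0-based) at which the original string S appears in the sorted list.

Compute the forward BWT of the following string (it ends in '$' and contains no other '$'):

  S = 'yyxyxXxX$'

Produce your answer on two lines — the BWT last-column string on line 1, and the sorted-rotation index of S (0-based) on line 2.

Answer: XxxXyyxy$
8

Derivation:
All 9 rotations (rotation i = S[i:]+S[:i]):
  rot[0] = yyxyxXxX$
  rot[1] = yxyxXxX$y
  rot[2] = xyxXxX$yy
  rot[3] = yxXxX$yyx
  rot[4] = xXxX$yyxy
  rot[5] = XxX$yyxyx
  rot[6] = xX$yyxyxX
  rot[7] = X$yyxyxXx
  rot[8] = $yyxyxXxX
Sorted (with $ < everything):
  sorted[0] = $yyxyxXxX  (last char: 'X')
  sorted[1] = X$yyxyxXx  (last char: 'x')
  sorted[2] = XxX$yyxyx  (last char: 'x')
  sorted[3] = xX$yyxyxX  (last char: 'X')
  sorted[4] = xXxX$yyxy  (last char: 'y')
  sorted[5] = xyxXxX$yy  (last char: 'y')
  sorted[6] = yxXxX$yyx  (last char: 'x')
  sorted[7] = yxyxXxX$y  (last char: 'y')
  sorted[8] = yyxyxXxX$  (last char: '$')
Last column: XxxXyyxy$
Original string S is at sorted index 8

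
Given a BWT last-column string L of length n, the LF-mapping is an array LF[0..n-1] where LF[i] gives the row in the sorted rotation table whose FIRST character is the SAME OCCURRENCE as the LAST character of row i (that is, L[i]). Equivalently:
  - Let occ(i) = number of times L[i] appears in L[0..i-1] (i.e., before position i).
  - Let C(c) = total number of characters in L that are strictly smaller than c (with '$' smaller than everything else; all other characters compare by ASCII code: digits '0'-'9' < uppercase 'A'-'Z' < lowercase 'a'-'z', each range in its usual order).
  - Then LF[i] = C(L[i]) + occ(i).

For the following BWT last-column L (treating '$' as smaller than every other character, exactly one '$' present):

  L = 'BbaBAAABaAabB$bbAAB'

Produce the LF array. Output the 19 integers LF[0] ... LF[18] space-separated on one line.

Char counts: '$':1, 'A':6, 'B':5, 'a':3, 'b':4
C (first-col start): C('$')=0, C('A')=1, C('B')=7, C('a')=12, C('b')=15
L[0]='B': occ=0, LF[0]=C('B')+0=7+0=7
L[1]='b': occ=0, LF[1]=C('b')+0=15+0=15
L[2]='a': occ=0, LF[2]=C('a')+0=12+0=12
L[3]='B': occ=1, LF[3]=C('B')+1=7+1=8
L[4]='A': occ=0, LF[4]=C('A')+0=1+0=1
L[5]='A': occ=1, LF[5]=C('A')+1=1+1=2
L[6]='A': occ=2, LF[6]=C('A')+2=1+2=3
L[7]='B': occ=2, LF[7]=C('B')+2=7+2=9
L[8]='a': occ=1, LF[8]=C('a')+1=12+1=13
L[9]='A': occ=3, LF[9]=C('A')+3=1+3=4
L[10]='a': occ=2, LF[10]=C('a')+2=12+2=14
L[11]='b': occ=1, LF[11]=C('b')+1=15+1=16
L[12]='B': occ=3, LF[12]=C('B')+3=7+3=10
L[13]='$': occ=0, LF[13]=C('$')+0=0+0=0
L[14]='b': occ=2, LF[14]=C('b')+2=15+2=17
L[15]='b': occ=3, LF[15]=C('b')+3=15+3=18
L[16]='A': occ=4, LF[16]=C('A')+4=1+4=5
L[17]='A': occ=5, LF[17]=C('A')+5=1+5=6
L[18]='B': occ=4, LF[18]=C('B')+4=7+4=11

Answer: 7 15 12 8 1 2 3 9 13 4 14 16 10 0 17 18 5 6 11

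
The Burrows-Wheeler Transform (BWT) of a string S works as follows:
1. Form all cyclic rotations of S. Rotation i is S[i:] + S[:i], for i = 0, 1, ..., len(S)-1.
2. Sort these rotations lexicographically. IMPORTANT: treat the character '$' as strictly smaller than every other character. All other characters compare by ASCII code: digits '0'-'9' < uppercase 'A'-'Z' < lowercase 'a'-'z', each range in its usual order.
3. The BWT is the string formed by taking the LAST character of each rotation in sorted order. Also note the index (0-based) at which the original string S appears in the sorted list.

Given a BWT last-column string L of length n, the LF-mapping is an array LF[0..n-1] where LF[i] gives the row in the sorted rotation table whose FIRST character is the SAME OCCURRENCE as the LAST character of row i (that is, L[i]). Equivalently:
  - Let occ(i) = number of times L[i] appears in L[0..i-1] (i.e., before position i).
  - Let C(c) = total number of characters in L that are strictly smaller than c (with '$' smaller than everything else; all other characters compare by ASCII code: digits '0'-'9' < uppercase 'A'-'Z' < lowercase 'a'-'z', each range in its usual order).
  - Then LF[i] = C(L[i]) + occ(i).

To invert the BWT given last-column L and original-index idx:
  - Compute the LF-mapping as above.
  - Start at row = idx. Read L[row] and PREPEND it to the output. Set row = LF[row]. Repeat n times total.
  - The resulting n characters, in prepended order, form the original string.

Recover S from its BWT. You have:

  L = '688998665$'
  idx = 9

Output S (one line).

LF mapping: 2 5 6 8 9 7 3 4 1 0
Walk LF starting at row 9, prepending L[row]:
  step 1: row=9, L[9]='$', prepend. Next row=LF[9]=0
  step 2: row=0, L[0]='6', prepend. Next row=LF[0]=2
  step 3: row=2, L[2]='8', prepend. Next row=LF[2]=6
  step 4: row=6, L[6]='6', prepend. Next row=LF[6]=3
  step 5: row=3, L[3]='9', prepend. Next row=LF[3]=8
  step 6: row=8, L[8]='5', prepend. Next row=LF[8]=1
  step 7: row=1, L[1]='8', prepend. Next row=LF[1]=5
  step 8: row=5, L[5]='8', prepend. Next row=LF[5]=7
  step 9: row=7, L[7]='6', prepend. Next row=LF[7]=4
  step 10: row=4, L[4]='9', prepend. Next row=LF[4]=9
Reversed output: 968859686$

Answer: 968859686$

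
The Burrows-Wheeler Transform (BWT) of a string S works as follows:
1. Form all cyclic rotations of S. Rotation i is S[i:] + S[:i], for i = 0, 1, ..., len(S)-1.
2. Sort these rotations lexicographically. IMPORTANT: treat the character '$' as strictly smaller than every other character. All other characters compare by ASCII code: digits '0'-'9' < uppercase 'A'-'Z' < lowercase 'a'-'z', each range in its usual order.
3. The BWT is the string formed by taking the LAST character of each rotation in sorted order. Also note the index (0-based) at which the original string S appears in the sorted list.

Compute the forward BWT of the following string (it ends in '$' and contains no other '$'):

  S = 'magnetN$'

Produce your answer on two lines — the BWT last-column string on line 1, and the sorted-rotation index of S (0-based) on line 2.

All 8 rotations (rotation i = S[i:]+S[:i]):
  rot[0] = magnetN$
  rot[1] = agnetN$m
  rot[2] = gnetN$ma
  rot[3] = netN$mag
  rot[4] = etN$magn
  rot[5] = tN$magne
  rot[6] = N$magnet
  rot[7] = $magnetN
Sorted (with $ < everything):
  sorted[0] = $magnetN  (last char: 'N')
  sorted[1] = N$magnet  (last char: 't')
  sorted[2] = agnetN$m  (last char: 'm')
  sorted[3] = etN$magn  (last char: 'n')
  sorted[4] = gnetN$ma  (last char: 'a')
  sorted[5] = magnetN$  (last char: '$')
  sorted[6] = netN$mag  (last char: 'g')
  sorted[7] = tN$magne  (last char: 'e')
Last column: Ntmna$ge
Original string S is at sorted index 5

Answer: Ntmna$ge
5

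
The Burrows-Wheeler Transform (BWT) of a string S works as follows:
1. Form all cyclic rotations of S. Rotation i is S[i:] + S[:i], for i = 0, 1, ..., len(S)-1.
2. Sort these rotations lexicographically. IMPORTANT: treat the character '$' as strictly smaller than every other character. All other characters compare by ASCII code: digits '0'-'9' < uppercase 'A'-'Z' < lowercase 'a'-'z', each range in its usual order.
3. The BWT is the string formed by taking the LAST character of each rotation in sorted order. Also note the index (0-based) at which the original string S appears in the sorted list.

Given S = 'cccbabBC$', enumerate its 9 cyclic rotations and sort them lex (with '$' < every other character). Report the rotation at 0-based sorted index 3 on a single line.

All 9 rotations (rotation i = S[i:]+S[:i]):
  rot[0] = cccbabBC$
  rot[1] = ccbabBC$c
  rot[2] = cbabBC$cc
  rot[3] = babBC$ccc
  rot[4] = abBC$cccb
  rot[5] = bBC$cccba
  rot[6] = BC$cccbab
  rot[7] = C$cccbabB
  rot[8] = $cccbabBC
Sorted (with $ < everything):
  sorted[0] = $cccbabBC
  sorted[1] = BC$cccbab
  sorted[2] = C$cccbabB
  sorted[3] = abBC$cccb
  sorted[4] = bBC$cccba
  sorted[5] = babBC$ccc
  sorted[6] = cbabBC$cc
  sorted[7] = ccbabBC$c
  sorted[8] = cccbabBC$
sorted[3] = abBC$cccb

Answer: abBC$cccb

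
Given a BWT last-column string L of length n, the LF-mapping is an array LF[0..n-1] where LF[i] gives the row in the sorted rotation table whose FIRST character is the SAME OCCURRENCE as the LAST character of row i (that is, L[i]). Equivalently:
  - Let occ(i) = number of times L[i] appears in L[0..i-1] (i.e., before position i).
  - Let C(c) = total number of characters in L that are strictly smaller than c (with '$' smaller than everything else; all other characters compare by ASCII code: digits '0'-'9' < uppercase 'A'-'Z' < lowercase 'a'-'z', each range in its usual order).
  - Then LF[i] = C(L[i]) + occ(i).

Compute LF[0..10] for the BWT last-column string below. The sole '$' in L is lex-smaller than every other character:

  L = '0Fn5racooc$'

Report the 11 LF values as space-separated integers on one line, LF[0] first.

Answer: 1 3 7 2 10 4 5 8 9 6 0

Derivation:
Char counts: '$':1, '0':1, '5':1, 'F':1, 'a':1, 'c':2, 'n':1, 'o':2, 'r':1
C (first-col start): C('$')=0, C('0')=1, C('5')=2, C('F')=3, C('a')=4, C('c')=5, C('n')=7, C('o')=8, C('r')=10
L[0]='0': occ=0, LF[0]=C('0')+0=1+0=1
L[1]='F': occ=0, LF[1]=C('F')+0=3+0=3
L[2]='n': occ=0, LF[2]=C('n')+0=7+0=7
L[3]='5': occ=0, LF[3]=C('5')+0=2+0=2
L[4]='r': occ=0, LF[4]=C('r')+0=10+0=10
L[5]='a': occ=0, LF[5]=C('a')+0=4+0=4
L[6]='c': occ=0, LF[6]=C('c')+0=5+0=5
L[7]='o': occ=0, LF[7]=C('o')+0=8+0=8
L[8]='o': occ=1, LF[8]=C('o')+1=8+1=9
L[9]='c': occ=1, LF[9]=C('c')+1=5+1=6
L[10]='$': occ=0, LF[10]=C('$')+0=0+0=0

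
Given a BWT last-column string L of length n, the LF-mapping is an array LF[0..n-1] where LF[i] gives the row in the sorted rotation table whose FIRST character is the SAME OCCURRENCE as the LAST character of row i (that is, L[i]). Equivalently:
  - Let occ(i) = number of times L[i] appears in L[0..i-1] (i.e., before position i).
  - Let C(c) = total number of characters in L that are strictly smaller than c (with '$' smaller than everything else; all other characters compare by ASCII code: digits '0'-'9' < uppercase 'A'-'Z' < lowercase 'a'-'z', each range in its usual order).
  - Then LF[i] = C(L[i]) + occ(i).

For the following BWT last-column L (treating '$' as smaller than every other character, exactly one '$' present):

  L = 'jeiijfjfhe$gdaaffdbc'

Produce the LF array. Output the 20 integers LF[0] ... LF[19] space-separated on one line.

Char counts: '$':1, 'a':2, 'b':1, 'c':1, 'd':2, 'e':2, 'f':4, 'g':1, 'h':1, 'i':2, 'j':3
C (first-col start): C('$')=0, C('a')=1, C('b')=3, C('c')=4, C('d')=5, C('e')=7, C('f')=9, C('g')=13, C('h')=14, C('i')=15, C('j')=17
L[0]='j': occ=0, LF[0]=C('j')+0=17+0=17
L[1]='e': occ=0, LF[1]=C('e')+0=7+0=7
L[2]='i': occ=0, LF[2]=C('i')+0=15+0=15
L[3]='i': occ=1, LF[3]=C('i')+1=15+1=16
L[4]='j': occ=1, LF[4]=C('j')+1=17+1=18
L[5]='f': occ=0, LF[5]=C('f')+0=9+0=9
L[6]='j': occ=2, LF[6]=C('j')+2=17+2=19
L[7]='f': occ=1, LF[7]=C('f')+1=9+1=10
L[8]='h': occ=0, LF[8]=C('h')+0=14+0=14
L[9]='e': occ=1, LF[9]=C('e')+1=7+1=8
L[10]='$': occ=0, LF[10]=C('$')+0=0+0=0
L[11]='g': occ=0, LF[11]=C('g')+0=13+0=13
L[12]='d': occ=0, LF[12]=C('d')+0=5+0=5
L[13]='a': occ=0, LF[13]=C('a')+0=1+0=1
L[14]='a': occ=1, LF[14]=C('a')+1=1+1=2
L[15]='f': occ=2, LF[15]=C('f')+2=9+2=11
L[16]='f': occ=3, LF[16]=C('f')+3=9+3=12
L[17]='d': occ=1, LF[17]=C('d')+1=5+1=6
L[18]='b': occ=0, LF[18]=C('b')+0=3+0=3
L[19]='c': occ=0, LF[19]=C('c')+0=4+0=4

Answer: 17 7 15 16 18 9 19 10 14 8 0 13 5 1 2 11 12 6 3 4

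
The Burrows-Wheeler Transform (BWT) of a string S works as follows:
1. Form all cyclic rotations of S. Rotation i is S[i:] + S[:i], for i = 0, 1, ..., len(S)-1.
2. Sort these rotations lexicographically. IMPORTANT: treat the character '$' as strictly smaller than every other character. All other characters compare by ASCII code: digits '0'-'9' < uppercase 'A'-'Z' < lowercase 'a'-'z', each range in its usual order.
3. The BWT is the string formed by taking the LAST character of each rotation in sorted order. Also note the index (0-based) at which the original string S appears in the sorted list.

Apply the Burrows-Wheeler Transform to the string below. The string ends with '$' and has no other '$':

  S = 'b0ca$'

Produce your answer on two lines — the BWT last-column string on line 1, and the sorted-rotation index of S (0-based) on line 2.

All 5 rotations (rotation i = S[i:]+S[:i]):
  rot[0] = b0ca$
  rot[1] = 0ca$b
  rot[2] = ca$b0
  rot[3] = a$b0c
  rot[4] = $b0ca
Sorted (with $ < everything):
  sorted[0] = $b0ca  (last char: 'a')
  sorted[1] = 0ca$b  (last char: 'b')
  sorted[2] = a$b0c  (last char: 'c')
  sorted[3] = b0ca$  (last char: '$')
  sorted[4] = ca$b0  (last char: '0')
Last column: abc$0
Original string S is at sorted index 3

Answer: abc$0
3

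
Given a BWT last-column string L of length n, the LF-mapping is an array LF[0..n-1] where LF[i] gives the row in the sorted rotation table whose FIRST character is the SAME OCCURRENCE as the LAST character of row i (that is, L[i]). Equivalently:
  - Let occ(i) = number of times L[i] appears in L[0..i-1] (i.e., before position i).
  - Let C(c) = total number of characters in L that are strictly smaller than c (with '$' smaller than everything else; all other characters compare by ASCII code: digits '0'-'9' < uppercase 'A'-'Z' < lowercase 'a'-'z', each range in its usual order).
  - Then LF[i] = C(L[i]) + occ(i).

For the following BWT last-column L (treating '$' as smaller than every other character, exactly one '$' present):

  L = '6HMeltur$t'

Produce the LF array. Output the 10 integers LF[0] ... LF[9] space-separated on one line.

Char counts: '$':1, '6':1, 'H':1, 'M':1, 'e':1, 'l':1, 'r':1, 't':2, 'u':1
C (first-col start): C('$')=0, C('6')=1, C('H')=2, C('M')=3, C('e')=4, C('l')=5, C('r')=6, C('t')=7, C('u')=9
L[0]='6': occ=0, LF[0]=C('6')+0=1+0=1
L[1]='H': occ=0, LF[1]=C('H')+0=2+0=2
L[2]='M': occ=0, LF[2]=C('M')+0=3+0=3
L[3]='e': occ=0, LF[3]=C('e')+0=4+0=4
L[4]='l': occ=0, LF[4]=C('l')+0=5+0=5
L[5]='t': occ=0, LF[5]=C('t')+0=7+0=7
L[6]='u': occ=0, LF[6]=C('u')+0=9+0=9
L[7]='r': occ=0, LF[7]=C('r')+0=6+0=6
L[8]='$': occ=0, LF[8]=C('$')+0=0+0=0
L[9]='t': occ=1, LF[9]=C('t')+1=7+1=8

Answer: 1 2 3 4 5 7 9 6 0 8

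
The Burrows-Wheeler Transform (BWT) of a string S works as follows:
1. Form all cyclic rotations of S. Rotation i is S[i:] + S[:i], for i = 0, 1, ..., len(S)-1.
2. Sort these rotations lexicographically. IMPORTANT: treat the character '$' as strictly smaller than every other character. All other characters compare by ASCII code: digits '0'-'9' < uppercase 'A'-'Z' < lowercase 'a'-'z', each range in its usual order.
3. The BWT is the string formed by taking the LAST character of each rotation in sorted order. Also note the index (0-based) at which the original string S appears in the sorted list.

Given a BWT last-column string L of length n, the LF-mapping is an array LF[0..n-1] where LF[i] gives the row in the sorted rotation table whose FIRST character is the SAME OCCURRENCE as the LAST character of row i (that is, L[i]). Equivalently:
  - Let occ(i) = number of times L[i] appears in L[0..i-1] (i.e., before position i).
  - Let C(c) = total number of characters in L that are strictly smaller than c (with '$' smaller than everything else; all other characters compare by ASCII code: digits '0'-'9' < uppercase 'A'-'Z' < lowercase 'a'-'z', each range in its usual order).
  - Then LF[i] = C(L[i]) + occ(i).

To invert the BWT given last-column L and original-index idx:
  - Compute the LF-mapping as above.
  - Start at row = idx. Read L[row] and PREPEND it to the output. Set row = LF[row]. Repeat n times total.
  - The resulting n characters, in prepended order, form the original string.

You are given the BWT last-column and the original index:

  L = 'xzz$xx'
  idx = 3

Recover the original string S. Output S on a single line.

LF mapping: 1 4 5 0 2 3
Walk LF starting at row 3, prepending L[row]:
  step 1: row=3, L[3]='$', prepend. Next row=LF[3]=0
  step 2: row=0, L[0]='x', prepend. Next row=LF[0]=1
  step 3: row=1, L[1]='z', prepend. Next row=LF[1]=4
  step 4: row=4, L[4]='x', prepend. Next row=LF[4]=2
  step 5: row=2, L[2]='z', prepend. Next row=LF[2]=5
  step 6: row=5, L[5]='x', prepend. Next row=LF[5]=3
Reversed output: xzxzx$

Answer: xzxzx$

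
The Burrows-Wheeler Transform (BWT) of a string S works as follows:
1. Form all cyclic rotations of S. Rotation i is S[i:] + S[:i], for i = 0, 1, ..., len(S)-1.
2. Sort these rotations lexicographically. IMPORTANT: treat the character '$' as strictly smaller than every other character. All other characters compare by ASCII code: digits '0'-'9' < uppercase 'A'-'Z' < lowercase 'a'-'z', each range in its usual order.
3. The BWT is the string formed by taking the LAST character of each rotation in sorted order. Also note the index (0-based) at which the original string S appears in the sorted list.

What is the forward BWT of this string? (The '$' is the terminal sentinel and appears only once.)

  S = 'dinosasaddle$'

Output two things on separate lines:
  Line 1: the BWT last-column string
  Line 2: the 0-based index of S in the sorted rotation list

Answer: essa$dlddinao
4

Derivation:
All 13 rotations (rotation i = S[i:]+S[:i]):
  rot[0] = dinosasaddle$
  rot[1] = inosasaddle$d
  rot[2] = nosasaddle$di
  rot[3] = osasaddle$din
  rot[4] = sasaddle$dino
  rot[5] = asaddle$dinos
  rot[6] = saddle$dinosa
  rot[7] = addle$dinosas
  rot[8] = ddle$dinosasa
  rot[9] = dle$dinosasad
  rot[10] = le$dinosasadd
  rot[11] = e$dinosasaddl
  rot[12] = $dinosasaddle
Sorted (with $ < everything):
  sorted[0] = $dinosasaddle  (last char: 'e')
  sorted[1] = addle$dinosas  (last char: 's')
  sorted[2] = asaddle$dinos  (last char: 's')
  sorted[3] = ddle$dinosasa  (last char: 'a')
  sorted[4] = dinosasaddle$  (last char: '$')
  sorted[5] = dle$dinosasad  (last char: 'd')
  sorted[6] = e$dinosasaddl  (last char: 'l')
  sorted[7] = inosasaddle$d  (last char: 'd')
  sorted[8] = le$dinosasadd  (last char: 'd')
  sorted[9] = nosasaddle$di  (last char: 'i')
  sorted[10] = osasaddle$din  (last char: 'n')
  sorted[11] = saddle$dinosa  (last char: 'a')
  sorted[12] = sasaddle$dino  (last char: 'o')
Last column: essa$dlddinao
Original string S is at sorted index 4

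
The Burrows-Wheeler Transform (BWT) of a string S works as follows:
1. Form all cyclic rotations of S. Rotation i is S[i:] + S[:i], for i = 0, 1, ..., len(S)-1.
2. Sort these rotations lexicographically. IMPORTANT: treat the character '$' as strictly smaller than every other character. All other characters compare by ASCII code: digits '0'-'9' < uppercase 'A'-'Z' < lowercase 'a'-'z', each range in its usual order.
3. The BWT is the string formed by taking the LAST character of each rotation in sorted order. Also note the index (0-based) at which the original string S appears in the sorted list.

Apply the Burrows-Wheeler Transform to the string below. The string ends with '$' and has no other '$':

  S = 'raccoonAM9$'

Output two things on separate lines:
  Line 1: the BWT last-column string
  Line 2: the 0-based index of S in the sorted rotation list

All 11 rotations (rotation i = S[i:]+S[:i]):
  rot[0] = raccoonAM9$
  rot[1] = accoonAM9$r
  rot[2] = ccoonAM9$ra
  rot[3] = coonAM9$rac
  rot[4] = oonAM9$racc
  rot[5] = onAM9$racco
  rot[6] = nAM9$raccoo
  rot[7] = AM9$raccoon
  rot[8] = M9$raccoonA
  rot[9] = 9$raccoonAM
  rot[10] = $raccoonAM9
Sorted (with $ < everything):
  sorted[0] = $raccoonAM9  (last char: '9')
  sorted[1] = 9$raccoonAM  (last char: 'M')
  sorted[2] = AM9$raccoon  (last char: 'n')
  sorted[3] = M9$raccoonA  (last char: 'A')
  sorted[4] = accoonAM9$r  (last char: 'r')
  sorted[5] = ccoonAM9$ra  (last char: 'a')
  sorted[6] = coonAM9$rac  (last char: 'c')
  sorted[7] = nAM9$raccoo  (last char: 'o')
  sorted[8] = onAM9$racco  (last char: 'o')
  sorted[9] = oonAM9$racc  (last char: 'c')
  sorted[10] = raccoonAM9$  (last char: '$')
Last column: 9MnAracooc$
Original string S is at sorted index 10

Answer: 9MnAracooc$
10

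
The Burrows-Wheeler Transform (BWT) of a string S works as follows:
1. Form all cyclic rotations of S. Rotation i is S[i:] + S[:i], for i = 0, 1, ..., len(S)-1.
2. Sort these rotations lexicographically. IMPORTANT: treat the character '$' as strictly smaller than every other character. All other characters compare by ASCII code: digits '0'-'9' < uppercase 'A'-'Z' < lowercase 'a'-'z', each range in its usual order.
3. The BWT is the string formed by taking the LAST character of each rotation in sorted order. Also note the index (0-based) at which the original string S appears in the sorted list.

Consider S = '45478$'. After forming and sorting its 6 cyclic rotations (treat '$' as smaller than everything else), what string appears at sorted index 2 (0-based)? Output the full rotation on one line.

All 6 rotations (rotation i = S[i:]+S[:i]):
  rot[0] = 45478$
  rot[1] = 5478$4
  rot[2] = 478$45
  rot[3] = 78$454
  rot[4] = 8$4547
  rot[5] = $45478
Sorted (with $ < everything):
  sorted[0] = $45478
  sorted[1] = 45478$
  sorted[2] = 478$45
  sorted[3] = 5478$4
  sorted[4] = 78$454
  sorted[5] = 8$4547
sorted[2] = 478$45

Answer: 478$45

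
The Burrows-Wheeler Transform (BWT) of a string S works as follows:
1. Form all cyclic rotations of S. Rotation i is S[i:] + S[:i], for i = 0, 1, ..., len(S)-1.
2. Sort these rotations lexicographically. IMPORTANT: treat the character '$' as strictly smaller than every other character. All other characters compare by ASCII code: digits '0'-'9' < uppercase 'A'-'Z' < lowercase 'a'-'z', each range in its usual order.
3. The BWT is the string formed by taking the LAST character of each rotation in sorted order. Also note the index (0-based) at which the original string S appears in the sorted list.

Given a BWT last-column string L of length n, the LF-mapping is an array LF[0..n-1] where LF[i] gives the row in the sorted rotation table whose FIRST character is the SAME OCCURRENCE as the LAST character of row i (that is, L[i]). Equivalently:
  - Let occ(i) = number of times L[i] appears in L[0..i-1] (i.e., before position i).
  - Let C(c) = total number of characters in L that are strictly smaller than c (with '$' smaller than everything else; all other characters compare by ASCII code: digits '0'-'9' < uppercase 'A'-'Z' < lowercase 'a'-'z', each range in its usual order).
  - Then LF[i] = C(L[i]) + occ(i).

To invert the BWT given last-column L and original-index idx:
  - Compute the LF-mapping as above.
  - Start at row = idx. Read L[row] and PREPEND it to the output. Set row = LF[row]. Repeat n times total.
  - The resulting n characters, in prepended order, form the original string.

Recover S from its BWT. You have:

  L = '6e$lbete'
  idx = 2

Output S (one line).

Answer: beetle6$

Derivation:
LF mapping: 1 3 0 6 2 4 7 5
Walk LF starting at row 2, prepending L[row]:
  step 1: row=2, L[2]='$', prepend. Next row=LF[2]=0
  step 2: row=0, L[0]='6', prepend. Next row=LF[0]=1
  step 3: row=1, L[1]='e', prepend. Next row=LF[1]=3
  step 4: row=3, L[3]='l', prepend. Next row=LF[3]=6
  step 5: row=6, L[6]='t', prepend. Next row=LF[6]=7
  step 6: row=7, L[7]='e', prepend. Next row=LF[7]=5
  step 7: row=5, L[5]='e', prepend. Next row=LF[5]=4
  step 8: row=4, L[4]='b', prepend. Next row=LF[4]=2
Reversed output: beetle6$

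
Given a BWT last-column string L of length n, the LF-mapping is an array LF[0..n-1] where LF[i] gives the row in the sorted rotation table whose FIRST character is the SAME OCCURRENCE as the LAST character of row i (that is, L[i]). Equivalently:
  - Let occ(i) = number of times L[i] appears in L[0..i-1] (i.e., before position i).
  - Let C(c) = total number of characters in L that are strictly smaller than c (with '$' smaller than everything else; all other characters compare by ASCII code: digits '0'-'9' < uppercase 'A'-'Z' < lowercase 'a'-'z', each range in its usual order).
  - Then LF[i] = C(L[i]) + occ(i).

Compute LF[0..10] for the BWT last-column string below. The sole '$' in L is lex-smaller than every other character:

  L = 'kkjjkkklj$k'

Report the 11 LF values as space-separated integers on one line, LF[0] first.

Char counts: '$':1, 'j':3, 'k':6, 'l':1
C (first-col start): C('$')=0, C('j')=1, C('k')=4, C('l')=10
L[0]='k': occ=0, LF[0]=C('k')+0=4+0=4
L[1]='k': occ=1, LF[1]=C('k')+1=4+1=5
L[2]='j': occ=0, LF[2]=C('j')+0=1+0=1
L[3]='j': occ=1, LF[3]=C('j')+1=1+1=2
L[4]='k': occ=2, LF[4]=C('k')+2=4+2=6
L[5]='k': occ=3, LF[5]=C('k')+3=4+3=7
L[6]='k': occ=4, LF[6]=C('k')+4=4+4=8
L[7]='l': occ=0, LF[7]=C('l')+0=10+0=10
L[8]='j': occ=2, LF[8]=C('j')+2=1+2=3
L[9]='$': occ=0, LF[9]=C('$')+0=0+0=0
L[10]='k': occ=5, LF[10]=C('k')+5=4+5=9

Answer: 4 5 1 2 6 7 8 10 3 0 9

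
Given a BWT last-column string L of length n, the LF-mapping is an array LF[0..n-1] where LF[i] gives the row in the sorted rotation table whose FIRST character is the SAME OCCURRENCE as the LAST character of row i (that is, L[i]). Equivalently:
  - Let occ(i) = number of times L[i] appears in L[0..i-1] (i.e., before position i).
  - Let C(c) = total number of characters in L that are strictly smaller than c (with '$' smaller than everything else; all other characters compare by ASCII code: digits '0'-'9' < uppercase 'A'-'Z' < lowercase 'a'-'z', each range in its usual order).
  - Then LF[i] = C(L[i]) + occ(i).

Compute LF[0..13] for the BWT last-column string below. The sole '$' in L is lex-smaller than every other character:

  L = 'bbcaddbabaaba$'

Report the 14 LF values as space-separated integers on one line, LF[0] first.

Answer: 6 7 11 1 12 13 8 2 9 3 4 10 5 0

Derivation:
Char counts: '$':1, 'a':5, 'b':5, 'c':1, 'd':2
C (first-col start): C('$')=0, C('a')=1, C('b')=6, C('c')=11, C('d')=12
L[0]='b': occ=0, LF[0]=C('b')+0=6+0=6
L[1]='b': occ=1, LF[1]=C('b')+1=6+1=7
L[2]='c': occ=0, LF[2]=C('c')+0=11+0=11
L[3]='a': occ=0, LF[3]=C('a')+0=1+0=1
L[4]='d': occ=0, LF[4]=C('d')+0=12+0=12
L[5]='d': occ=1, LF[5]=C('d')+1=12+1=13
L[6]='b': occ=2, LF[6]=C('b')+2=6+2=8
L[7]='a': occ=1, LF[7]=C('a')+1=1+1=2
L[8]='b': occ=3, LF[8]=C('b')+3=6+3=9
L[9]='a': occ=2, LF[9]=C('a')+2=1+2=3
L[10]='a': occ=3, LF[10]=C('a')+3=1+3=4
L[11]='b': occ=4, LF[11]=C('b')+4=6+4=10
L[12]='a': occ=4, LF[12]=C('a')+4=1+4=5
L[13]='$': occ=0, LF[13]=C('$')+0=0+0=0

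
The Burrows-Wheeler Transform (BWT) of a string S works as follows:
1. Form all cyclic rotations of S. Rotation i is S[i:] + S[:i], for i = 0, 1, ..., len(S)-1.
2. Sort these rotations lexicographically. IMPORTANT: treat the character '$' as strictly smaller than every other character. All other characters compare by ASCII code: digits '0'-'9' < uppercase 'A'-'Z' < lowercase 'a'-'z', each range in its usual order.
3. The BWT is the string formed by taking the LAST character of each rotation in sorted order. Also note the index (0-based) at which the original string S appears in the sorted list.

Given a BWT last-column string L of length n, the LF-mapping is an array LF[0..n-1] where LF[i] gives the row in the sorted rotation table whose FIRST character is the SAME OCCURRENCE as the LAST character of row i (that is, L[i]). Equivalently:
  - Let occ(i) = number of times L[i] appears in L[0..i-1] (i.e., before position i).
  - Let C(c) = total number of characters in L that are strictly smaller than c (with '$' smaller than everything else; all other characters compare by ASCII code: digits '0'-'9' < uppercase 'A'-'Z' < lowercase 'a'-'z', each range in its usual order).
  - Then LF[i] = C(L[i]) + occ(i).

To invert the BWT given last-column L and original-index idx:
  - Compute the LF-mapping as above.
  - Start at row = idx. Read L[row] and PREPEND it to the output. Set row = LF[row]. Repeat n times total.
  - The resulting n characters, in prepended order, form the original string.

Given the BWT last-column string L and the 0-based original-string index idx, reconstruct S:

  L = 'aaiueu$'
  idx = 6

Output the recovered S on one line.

Answer: uueiaa$

Derivation:
LF mapping: 1 2 4 5 3 6 0
Walk LF starting at row 6, prepending L[row]:
  step 1: row=6, L[6]='$', prepend. Next row=LF[6]=0
  step 2: row=0, L[0]='a', prepend. Next row=LF[0]=1
  step 3: row=1, L[1]='a', prepend. Next row=LF[1]=2
  step 4: row=2, L[2]='i', prepend. Next row=LF[2]=4
  step 5: row=4, L[4]='e', prepend. Next row=LF[4]=3
  step 6: row=3, L[3]='u', prepend. Next row=LF[3]=5
  step 7: row=5, L[5]='u', prepend. Next row=LF[5]=6
Reversed output: uueiaa$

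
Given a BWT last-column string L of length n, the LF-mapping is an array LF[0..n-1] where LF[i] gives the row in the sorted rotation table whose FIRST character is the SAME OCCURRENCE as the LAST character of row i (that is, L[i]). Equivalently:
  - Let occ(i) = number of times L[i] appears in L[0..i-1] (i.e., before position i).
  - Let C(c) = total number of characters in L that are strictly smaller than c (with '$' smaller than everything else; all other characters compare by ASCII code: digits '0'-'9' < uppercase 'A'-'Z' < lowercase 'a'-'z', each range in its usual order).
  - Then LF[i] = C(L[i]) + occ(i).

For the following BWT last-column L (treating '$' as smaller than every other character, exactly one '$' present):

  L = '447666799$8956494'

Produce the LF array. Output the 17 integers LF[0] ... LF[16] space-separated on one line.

Char counts: '$':1, '4':4, '5':1, '6':4, '7':2, '8':1, '9':4
C (first-col start): C('$')=0, C('4')=1, C('5')=5, C('6')=6, C('7')=10, C('8')=12, C('9')=13
L[0]='4': occ=0, LF[0]=C('4')+0=1+0=1
L[1]='4': occ=1, LF[1]=C('4')+1=1+1=2
L[2]='7': occ=0, LF[2]=C('7')+0=10+0=10
L[3]='6': occ=0, LF[3]=C('6')+0=6+0=6
L[4]='6': occ=1, LF[4]=C('6')+1=6+1=7
L[5]='6': occ=2, LF[5]=C('6')+2=6+2=8
L[6]='7': occ=1, LF[6]=C('7')+1=10+1=11
L[7]='9': occ=0, LF[7]=C('9')+0=13+0=13
L[8]='9': occ=1, LF[8]=C('9')+1=13+1=14
L[9]='$': occ=0, LF[9]=C('$')+0=0+0=0
L[10]='8': occ=0, LF[10]=C('8')+0=12+0=12
L[11]='9': occ=2, LF[11]=C('9')+2=13+2=15
L[12]='5': occ=0, LF[12]=C('5')+0=5+0=5
L[13]='6': occ=3, LF[13]=C('6')+3=6+3=9
L[14]='4': occ=2, LF[14]=C('4')+2=1+2=3
L[15]='9': occ=3, LF[15]=C('9')+3=13+3=16
L[16]='4': occ=3, LF[16]=C('4')+3=1+3=4

Answer: 1 2 10 6 7 8 11 13 14 0 12 15 5 9 3 16 4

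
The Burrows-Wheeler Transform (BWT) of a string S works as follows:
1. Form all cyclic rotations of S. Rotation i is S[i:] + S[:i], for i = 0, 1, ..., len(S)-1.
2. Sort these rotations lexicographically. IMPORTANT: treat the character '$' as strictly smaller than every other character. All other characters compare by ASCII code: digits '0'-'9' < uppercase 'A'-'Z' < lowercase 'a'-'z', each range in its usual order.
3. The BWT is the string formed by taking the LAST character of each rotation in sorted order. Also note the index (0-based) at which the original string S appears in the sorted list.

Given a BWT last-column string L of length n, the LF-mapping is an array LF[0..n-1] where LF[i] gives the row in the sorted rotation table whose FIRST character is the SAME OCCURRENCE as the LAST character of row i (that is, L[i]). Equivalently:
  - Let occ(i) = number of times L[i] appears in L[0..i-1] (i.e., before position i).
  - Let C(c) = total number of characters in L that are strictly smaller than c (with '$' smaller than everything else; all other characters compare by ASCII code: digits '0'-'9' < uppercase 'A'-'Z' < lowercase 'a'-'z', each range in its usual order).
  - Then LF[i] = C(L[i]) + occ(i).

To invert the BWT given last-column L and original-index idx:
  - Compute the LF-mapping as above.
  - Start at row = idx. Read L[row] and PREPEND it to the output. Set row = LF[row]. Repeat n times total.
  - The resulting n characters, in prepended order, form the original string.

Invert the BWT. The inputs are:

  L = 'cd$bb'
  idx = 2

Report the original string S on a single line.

Answer: bdbc$

Derivation:
LF mapping: 3 4 0 1 2
Walk LF starting at row 2, prepending L[row]:
  step 1: row=2, L[2]='$', prepend. Next row=LF[2]=0
  step 2: row=0, L[0]='c', prepend. Next row=LF[0]=3
  step 3: row=3, L[3]='b', prepend. Next row=LF[3]=1
  step 4: row=1, L[1]='d', prepend. Next row=LF[1]=4
  step 5: row=4, L[4]='b', prepend. Next row=LF[4]=2
Reversed output: bdbc$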